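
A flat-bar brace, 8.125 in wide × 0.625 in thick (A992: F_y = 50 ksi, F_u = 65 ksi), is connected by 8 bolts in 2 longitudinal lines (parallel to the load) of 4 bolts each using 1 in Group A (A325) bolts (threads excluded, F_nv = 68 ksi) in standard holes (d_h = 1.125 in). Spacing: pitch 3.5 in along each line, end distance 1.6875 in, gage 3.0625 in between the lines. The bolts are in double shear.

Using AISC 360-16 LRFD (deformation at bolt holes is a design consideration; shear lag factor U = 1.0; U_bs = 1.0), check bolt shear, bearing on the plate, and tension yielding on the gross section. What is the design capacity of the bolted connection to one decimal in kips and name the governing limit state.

Bolt shear: A_b = π(1)²/4 = 0.7854 in². φR_n = 0.75 × 68 × 0.7854 × 8 × 2 = 640.9 kips.
Bearing (0.625 in plate, F_u = 65 ksi): end bolts L_c = 1.6875 − 1.125/2 = 1.125, R_n = min(1.2×1.125×0.625×65, 2.4×1×0.625×65) = 54.844 kips/bolt; interior L_c = 3.5 − 1.125 = 2.375, R_n = 97.5 kips/bolt. φR_n = 0.75 × (2×54.844 + 6×97.5) = 521.0 kips.
Tension yield (gross): A_g = 8.125×0.625 = 5.0781 in². φR_n = 0.90 × 50 × 5.0781 = 228.5 kips.
Governing: min(640.9, 521.0, 228.5) = 228.5 kips → gross-section yield.

228.5 kips (gross-section yield governs)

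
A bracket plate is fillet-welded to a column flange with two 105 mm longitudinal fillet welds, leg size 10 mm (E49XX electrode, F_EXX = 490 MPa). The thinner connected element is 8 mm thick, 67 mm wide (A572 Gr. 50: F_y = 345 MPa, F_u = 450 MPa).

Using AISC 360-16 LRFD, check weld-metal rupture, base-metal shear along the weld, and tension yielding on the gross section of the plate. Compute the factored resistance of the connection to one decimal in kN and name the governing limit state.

Weld metal: throat = 0.707×10 = 7.07 mm, L = 2×105 = 210 mm. φR_n = 0.75 × 0.6 × 490 × 7.07 × 210 = 327.4 kN.
Base metal shear (8 mm plate): yield φR_n = 1.0×0.6×345×8×210 = 347.8 kN; rupture φR_n = 0.75×0.6×450×8×210 = 340.2 kN; take 340.2 kN (rupture).
Tension yield (gross): A_g = 67×8 = 536 mm². φR_n = 0.90 × 345 × 536 = 166.4 kN.
Governing: min(327.4, 340.2, 166.4) = 166.4 kN → gross-section yield.

166.4 kN (gross-section yield governs)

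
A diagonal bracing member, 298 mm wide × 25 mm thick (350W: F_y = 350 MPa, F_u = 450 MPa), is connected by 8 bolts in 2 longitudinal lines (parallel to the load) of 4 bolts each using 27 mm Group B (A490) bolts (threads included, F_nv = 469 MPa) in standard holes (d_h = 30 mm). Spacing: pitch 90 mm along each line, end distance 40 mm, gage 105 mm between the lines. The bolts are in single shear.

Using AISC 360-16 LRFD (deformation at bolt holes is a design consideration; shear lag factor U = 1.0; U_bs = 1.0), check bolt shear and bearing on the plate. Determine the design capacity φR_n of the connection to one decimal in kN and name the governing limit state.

Bolt shear: A_b = π(27)²/4 = 572.56 mm². φR_n = 0.75 × 469 × 572.56 × 8 × 1 = 1611.2 kN.
Bearing (25 mm plate, F_u = 450 MPa): end bolts L_c = 40 − 30/2 = 25, R_n = min(1.2×25×25×450, 2.4×27×25×450) = 337.5 kN/bolt; interior L_c = 90 − 30 = 60, R_n = 729 kN/bolt. φR_n = 0.75 × (2×337.5 + 6×729) = 3786.8 kN.
Governing: min(1611.2, 3786.8) = 1611.2 kN → bolt shear.

1611.2 kN (bolt shear governs)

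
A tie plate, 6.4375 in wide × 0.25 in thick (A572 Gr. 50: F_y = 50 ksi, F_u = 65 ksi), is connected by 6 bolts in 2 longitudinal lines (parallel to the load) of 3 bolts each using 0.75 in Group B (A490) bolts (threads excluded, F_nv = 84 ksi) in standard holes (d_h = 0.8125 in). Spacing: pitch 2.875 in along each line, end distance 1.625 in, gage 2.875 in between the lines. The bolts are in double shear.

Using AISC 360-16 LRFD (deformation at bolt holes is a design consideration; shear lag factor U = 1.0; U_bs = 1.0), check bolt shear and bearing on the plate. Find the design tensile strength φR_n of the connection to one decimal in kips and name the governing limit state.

123.4 kips (bearing governs)

Bolt shear: A_b = π(0.75)²/4 = 0.44179 in². φR_n = 0.75 × 84 × 0.44179 × 6 × 2 = 334.0 kips.
Bearing (0.25 in plate, F_u = 65 ksi): end bolts L_c = 1.625 − 0.8125/2 = 1.21875, R_n = min(1.2×1.21875×0.25×65, 2.4×0.75×0.25×65) = 23.766 kips/bolt; interior L_c = 2.875 − 0.8125 = 2.0625, R_n = 29.25 kips/bolt. φR_n = 0.75 × (2×23.766 + 4×29.25) = 123.4 kips.
Governing: min(334.0, 123.4) = 123.4 kips → bearing.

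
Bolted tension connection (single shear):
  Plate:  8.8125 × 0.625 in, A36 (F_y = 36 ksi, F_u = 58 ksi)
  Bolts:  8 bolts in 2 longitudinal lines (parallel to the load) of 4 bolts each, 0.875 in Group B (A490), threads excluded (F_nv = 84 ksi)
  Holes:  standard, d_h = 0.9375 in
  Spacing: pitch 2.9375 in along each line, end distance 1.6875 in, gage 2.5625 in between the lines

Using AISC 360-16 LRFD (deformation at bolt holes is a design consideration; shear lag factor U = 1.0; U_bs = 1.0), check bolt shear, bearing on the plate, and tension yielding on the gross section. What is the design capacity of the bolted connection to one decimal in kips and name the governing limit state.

Bolt shear: A_b = π(0.875)²/4 = 0.60132 in². φR_n = 0.75 × 84 × 0.60132 × 8 × 1 = 303.1 kips.
Bearing (0.625 in plate, F_u = 58 ksi): end bolts L_c = 1.6875 − 0.9375/2 = 1.21875, R_n = min(1.2×1.21875×0.625×58, 2.4×0.875×0.625×58) = 53.016 kips/bolt; interior L_c = 2.9375 − 0.9375 = 2, R_n = 76.125 kips/bolt. φR_n = 0.75 × (2×53.016 + 6×76.125) = 422.1 kips.
Tension yield (gross): A_g = 8.8125×0.625 = 5.5078 in². φR_n = 0.90 × 36 × 5.5078 = 178.5 kips.
Governing: min(303.1, 422.1, 178.5) = 178.5 kips → gross-section yield.

178.5 kips (gross-section yield governs)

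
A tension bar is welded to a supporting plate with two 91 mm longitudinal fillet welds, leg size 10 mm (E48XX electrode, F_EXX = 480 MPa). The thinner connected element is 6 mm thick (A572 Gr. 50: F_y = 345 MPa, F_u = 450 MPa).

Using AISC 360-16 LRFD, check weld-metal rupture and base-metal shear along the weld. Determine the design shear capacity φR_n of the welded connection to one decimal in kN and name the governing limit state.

221.1 kN (base-metal shear governs)

Weld metal: throat = 0.707×10 = 7.07 mm, L = 2×91 = 182 mm. φR_n = 0.75 × 0.6 × 480 × 7.07 × 182 = 277.9 kN.
Base metal shear (6 mm plate): yield φR_n = 1.0×0.6×345×6×182 = 226.0 kN; rupture φR_n = 0.75×0.6×450×6×182 = 221.1 kN; take 221.1 kN (rupture).
Governing: min(277.9, 221.1) = 221.1 kN → base-metal shear.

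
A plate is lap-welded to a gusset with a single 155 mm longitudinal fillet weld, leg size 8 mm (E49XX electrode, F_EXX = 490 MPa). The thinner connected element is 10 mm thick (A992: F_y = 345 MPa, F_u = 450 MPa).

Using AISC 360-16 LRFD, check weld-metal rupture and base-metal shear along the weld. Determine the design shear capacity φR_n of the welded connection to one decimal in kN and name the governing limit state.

Weld metal: throat = 0.707×8 = 5.656 mm, L = 155 mm. φR_n = 0.75 × 0.6 × 490 × 5.656 × 155 = 193.3 kN.
Base metal shear (10 mm plate): yield φR_n = 1.0×0.6×345×10×155 = 320.9 kN; rupture φR_n = 0.75×0.6×450×10×155 = 313.9 kN; take 313.9 kN (rupture).
Governing: min(193.3, 313.9) = 193.3 kN → weld metal.

193.3 kN (weld metal governs)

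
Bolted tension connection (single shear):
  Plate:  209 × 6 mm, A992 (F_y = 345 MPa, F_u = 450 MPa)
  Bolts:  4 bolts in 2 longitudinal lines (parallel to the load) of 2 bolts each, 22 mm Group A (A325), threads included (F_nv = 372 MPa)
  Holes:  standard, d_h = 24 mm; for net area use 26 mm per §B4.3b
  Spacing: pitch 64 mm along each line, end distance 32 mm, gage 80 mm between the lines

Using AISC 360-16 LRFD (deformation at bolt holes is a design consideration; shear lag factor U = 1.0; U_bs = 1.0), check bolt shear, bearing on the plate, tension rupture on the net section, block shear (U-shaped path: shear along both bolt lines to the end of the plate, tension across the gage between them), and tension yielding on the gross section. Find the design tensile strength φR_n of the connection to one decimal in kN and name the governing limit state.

Bolt shear: A_b = π(22)²/4 = 380.13 mm². φR_n = 0.75 × 372 × 380.13 × 4 × 1 = 424.2 kN.
Bearing (6 mm plate, F_u = 450 MPa): end bolts L_c = 32 − 24/2 = 20, R_n = min(1.2×20×6×450, 2.4×22×6×450) = 64.8 kN/bolt; interior L_c = 64 − 24 = 40, R_n = 129.6 kN/bolt. φR_n = 0.75 × (2×64.8 + 2×129.6) = 291.6 kN.
Tension rupture (net): A_n = (209 − 2×26)×6 = 942 mm² (U = 1.0, A_e = A_n). φR_n = 0.75 × 450 × 942 = 317.9 kN.
Block shear: shear path 2×[32+1×64] = 2×96 mm, A_gv = 1152, A_nv = 2×(96 − 1.5×26)×6 = 684 mm²; tension across gage: (80 − 1×26)×6 = 324 mm². R_n = min(0.6×450×684, 0.6×345×1152) + 1.0×450×324 = min(184.68, 238.46) + 145.8 = 330.48 kN. φR_n = 0.75 × 330.48 = 247.9 kN.
Tension yield (gross): A_g = 209×6 = 1254 mm². φR_n = 0.90 × 345 × 1254 = 389.4 kN.
Governing: min(424.2, 291.6, 317.9, 247.9, 389.4) = 247.9 kN → block shear.

247.9 kN (block shear governs)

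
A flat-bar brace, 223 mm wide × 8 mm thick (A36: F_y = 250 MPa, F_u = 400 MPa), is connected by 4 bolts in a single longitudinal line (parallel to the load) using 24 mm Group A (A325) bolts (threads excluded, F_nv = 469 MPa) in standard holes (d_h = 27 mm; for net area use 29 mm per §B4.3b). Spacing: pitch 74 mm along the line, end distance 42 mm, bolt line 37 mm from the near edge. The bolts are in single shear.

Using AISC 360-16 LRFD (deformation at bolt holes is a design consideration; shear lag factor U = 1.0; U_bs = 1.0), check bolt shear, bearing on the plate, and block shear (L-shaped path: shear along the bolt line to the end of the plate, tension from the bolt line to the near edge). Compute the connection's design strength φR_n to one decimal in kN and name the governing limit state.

288.0 kN (block shear governs)

Bolt shear: A_b = π(24)²/4 = 452.39 mm². φR_n = 0.75 × 469 × 452.39 × 4 × 1 = 636.5 kN.
Bearing (8 mm plate, F_u = 400 MPa): end bolts L_c = 42 − 27/2 = 28.5, R_n = min(1.2×28.5×8×400, 2.4×24×8×400) = 109.44 kN/bolt; interior L_c = 74 − 27 = 47, R_n = 180.48 kN/bolt. φR_n = 0.75 × (1×109.44 + 3×180.48) = 488.2 kN.
Block shear: shear path 1×[42+3×74] = 1×264 mm, A_gv = 2112, A_nv = 1×(264 − 3.5×29)×8 = 1300 mm²; tension to near edge: (37 − 0.5×29)×8 = 180 mm². R_n = min(0.6×400×1300, 0.6×250×2112) + 1.0×400×180 = min(312, 316.8) + 72 = 384 kN. φR_n = 0.75 × 384 = 288.0 kN.
Governing: min(636.5, 488.2, 288.0) = 288.0 kN → block shear.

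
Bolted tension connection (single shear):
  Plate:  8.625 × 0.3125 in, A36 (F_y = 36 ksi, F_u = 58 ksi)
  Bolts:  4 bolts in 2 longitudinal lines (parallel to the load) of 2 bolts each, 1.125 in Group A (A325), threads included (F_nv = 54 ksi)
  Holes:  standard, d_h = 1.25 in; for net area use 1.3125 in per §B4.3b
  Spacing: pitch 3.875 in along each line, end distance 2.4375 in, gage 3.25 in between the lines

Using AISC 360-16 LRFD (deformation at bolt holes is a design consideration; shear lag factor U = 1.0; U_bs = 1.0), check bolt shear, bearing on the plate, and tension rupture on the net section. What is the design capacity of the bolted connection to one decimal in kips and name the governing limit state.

81.6 kips (net-section rupture governs)

Bolt shear: A_b = π(1.125)²/4 = 0.99402 in². φR_n = 0.75 × 54 × 0.99402 × 4 × 1 = 161.0 kips.
Bearing (0.3125 in plate, F_u = 58 ksi): end bolts L_c = 2.4375 − 1.25/2 = 1.8125, R_n = min(1.2×1.8125×0.3125×58, 2.4×1.125×0.3125×58) = 39.422 kips/bolt; interior L_c = 3.875 − 1.25 = 2.625, R_n = 48.938 kips/bolt. φR_n = 0.75 × (2×39.422 + 2×48.938) = 132.5 kips.
Tension rupture (net): A_n = (8.625 − 2×1.3125)×0.3125 = 1.875 in² (U = 1.0, A_e = A_n). φR_n = 0.75 × 58 × 1.875 = 81.6 kips.
Governing: min(161.0, 132.5, 81.6) = 81.6 kips → net-section rupture.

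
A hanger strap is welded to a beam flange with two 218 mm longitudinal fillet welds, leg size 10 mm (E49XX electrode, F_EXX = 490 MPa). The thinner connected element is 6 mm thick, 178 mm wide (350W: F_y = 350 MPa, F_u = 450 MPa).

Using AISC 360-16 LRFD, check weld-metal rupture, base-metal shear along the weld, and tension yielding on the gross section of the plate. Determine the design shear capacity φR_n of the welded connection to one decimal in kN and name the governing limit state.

336.4 kN (gross-section yield governs)

Weld metal: throat = 0.707×10 = 7.07 mm, L = 2×218 = 436 mm. φR_n = 0.75 × 0.6 × 490 × 7.07 × 436 = 679.7 kN.
Base metal shear (6 mm plate): yield φR_n = 1.0×0.6×350×6×436 = 549.4 kN; rupture φR_n = 0.75×0.6×450×6×436 = 529.7 kN; take 529.7 kN (rupture).
Tension yield (gross): A_g = 178×6 = 1068 mm². φR_n = 0.90 × 350 × 1068 = 336.4 kN.
Governing: min(679.7, 529.7, 336.4) = 336.4 kN → gross-section yield.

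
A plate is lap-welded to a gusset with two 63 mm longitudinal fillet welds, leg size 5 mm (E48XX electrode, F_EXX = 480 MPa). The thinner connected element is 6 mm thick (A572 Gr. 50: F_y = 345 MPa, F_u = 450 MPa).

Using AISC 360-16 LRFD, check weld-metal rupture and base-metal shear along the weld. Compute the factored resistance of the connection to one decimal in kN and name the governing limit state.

Weld metal: throat = 0.707×5 = 3.535 mm, L = 2×63 = 126 mm. φR_n = 0.75 × 0.6 × 480 × 3.535 × 126 = 96.2 kN.
Base metal shear (6 mm plate): yield φR_n = 1.0×0.6×345×6×126 = 156.5 kN; rupture φR_n = 0.75×0.6×450×6×126 = 153.1 kN; take 153.1 kN (rupture).
Governing: min(96.2, 153.1) = 96.2 kN → weld metal.

96.2 kN (weld metal governs)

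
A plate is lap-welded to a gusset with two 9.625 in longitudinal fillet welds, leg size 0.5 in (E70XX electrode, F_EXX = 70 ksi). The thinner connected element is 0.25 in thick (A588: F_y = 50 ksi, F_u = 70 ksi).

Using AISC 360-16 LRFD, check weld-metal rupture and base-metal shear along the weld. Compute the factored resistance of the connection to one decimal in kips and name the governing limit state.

144.4 kips (base-metal shear governs)

Weld metal: throat = 0.707×0.5 = 0.3535 in, L = 2×9.625 = 19.25 in. φR_n = 0.75 × 0.6 × 70 × 0.3535 × 19.25 = 214.4 kips.
Base metal shear (0.25 in plate): yield φR_n = 1.0×0.6×50×0.25×19.25 = 144.4 kips; rupture φR_n = 0.75×0.6×70×0.25×19.25 = 151.6 kips; take 144.4 kips (yield).
Governing: min(214.4, 144.4) = 144.4 kips → base-metal shear.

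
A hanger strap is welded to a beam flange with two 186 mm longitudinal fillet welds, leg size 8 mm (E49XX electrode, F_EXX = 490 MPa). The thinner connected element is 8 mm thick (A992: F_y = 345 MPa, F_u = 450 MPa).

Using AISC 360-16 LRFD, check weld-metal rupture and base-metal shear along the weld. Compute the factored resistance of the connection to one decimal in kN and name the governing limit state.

463.9 kN (weld metal governs)

Weld metal: throat = 0.707×8 = 5.656 mm, L = 2×186 = 372 mm. φR_n = 0.75 × 0.6 × 490 × 5.656 × 372 = 463.9 kN.
Base metal shear (8 mm plate): yield φR_n = 1.0×0.6×345×8×372 = 616.0 kN; rupture φR_n = 0.75×0.6×450×8×372 = 602.6 kN; take 602.6 kN (rupture).
Governing: min(463.9, 602.6) = 463.9 kN → weld metal.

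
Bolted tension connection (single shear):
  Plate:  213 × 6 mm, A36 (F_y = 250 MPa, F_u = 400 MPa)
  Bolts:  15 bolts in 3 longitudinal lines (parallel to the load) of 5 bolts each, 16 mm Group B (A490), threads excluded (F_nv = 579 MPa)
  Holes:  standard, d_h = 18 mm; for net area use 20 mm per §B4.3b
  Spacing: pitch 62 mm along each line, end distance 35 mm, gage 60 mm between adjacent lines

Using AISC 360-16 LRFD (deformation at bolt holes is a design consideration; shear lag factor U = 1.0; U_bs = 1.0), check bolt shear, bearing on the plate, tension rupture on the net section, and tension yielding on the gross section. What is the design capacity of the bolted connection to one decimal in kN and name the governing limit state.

275.4 kN (net-section rupture governs)

Bolt shear: A_b = π(16)²/4 = 201.06 mm². φR_n = 0.75 × 579 × 201.06 × 15 × 1 = 1309.7 kN.
Bearing (6 mm plate, F_u = 400 MPa): end bolts L_c = 35 − 18/2 = 26, R_n = min(1.2×26×6×400, 2.4×16×6×400) = 74.88 kN/bolt; interior L_c = 62 − 18 = 44, R_n = 92.16 kN/bolt. φR_n = 0.75 × (3×74.88 + 12×92.16) = 997.9 kN.
Tension rupture (net): A_n = (213 − 3×20)×6 = 918 mm² (U = 1.0, A_e = A_n). φR_n = 0.75 × 400 × 918 = 275.4 kN.
Tension yield (gross): A_g = 213×6 = 1278 mm². φR_n = 0.90 × 250 × 1278 = 287.6 kN.
Governing: min(1309.7, 997.9, 275.4, 287.6) = 275.4 kN → net-section rupture.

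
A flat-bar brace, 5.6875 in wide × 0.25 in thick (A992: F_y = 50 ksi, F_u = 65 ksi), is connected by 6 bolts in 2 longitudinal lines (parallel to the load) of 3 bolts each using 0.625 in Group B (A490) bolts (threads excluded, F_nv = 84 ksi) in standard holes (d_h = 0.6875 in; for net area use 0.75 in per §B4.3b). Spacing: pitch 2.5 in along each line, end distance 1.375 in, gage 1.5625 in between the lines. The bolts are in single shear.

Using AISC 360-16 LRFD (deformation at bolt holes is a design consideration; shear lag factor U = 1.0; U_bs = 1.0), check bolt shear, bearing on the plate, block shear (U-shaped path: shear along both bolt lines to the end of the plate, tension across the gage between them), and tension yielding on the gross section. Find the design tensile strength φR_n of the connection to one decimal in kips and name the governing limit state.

Bolt shear: A_b = π(0.625)²/4 = 0.3068 in². φR_n = 0.75 × 84 × 0.3068 × 6 × 1 = 116.0 kips.
Bearing (0.25 in plate, F_u = 65 ksi): end bolts L_c = 1.375 − 0.6875/2 = 1.03125, R_n = min(1.2×1.03125×0.25×65, 2.4×0.625×0.25×65) = 20.109 kips/bolt; interior L_c = 2.5 − 0.6875 = 1.8125, R_n = 24.375 kips/bolt. φR_n = 0.75 × (2×20.109 + 4×24.375) = 103.3 kips.
Block shear: shear path 2×[1.375+2×2.5] = 2×6.375 in, A_gv = 3.1875, A_nv = 2×(6.375 − 2.5×0.75)×0.25 = 2.25 in²; tension across gage: (1.5625 − 1×0.75)×0.25 = 0.20313 in². R_n = min(0.6×65×2.25, 0.6×50×3.1875) + 1.0×65×0.20313 = min(87.75, 95.625) + 13.203 = 100.95 kips. φR_n = 0.75 × 100.95 = 75.7 kips.
Tension yield (gross): A_g = 5.6875×0.25 = 1.4219 in². φR_n = 0.90 × 50 × 1.4219 = 64.0 kips.
Governing: min(116.0, 103.3, 75.7, 64.0) = 64.0 kips → gross-section yield.

64.0 kips (gross-section yield governs)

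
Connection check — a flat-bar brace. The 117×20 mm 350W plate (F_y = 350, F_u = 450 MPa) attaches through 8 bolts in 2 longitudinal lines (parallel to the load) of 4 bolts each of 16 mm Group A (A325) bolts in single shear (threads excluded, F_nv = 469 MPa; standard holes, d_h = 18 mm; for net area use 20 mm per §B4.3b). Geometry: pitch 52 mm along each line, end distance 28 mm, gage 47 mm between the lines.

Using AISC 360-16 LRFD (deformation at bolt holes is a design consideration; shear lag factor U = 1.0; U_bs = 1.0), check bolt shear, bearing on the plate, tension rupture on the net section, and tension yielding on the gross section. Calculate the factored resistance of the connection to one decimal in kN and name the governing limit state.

519.8 kN (net-section rupture governs)

Bolt shear: A_b = π(16)²/4 = 201.06 mm². φR_n = 0.75 × 469 × 201.06 × 8 × 1 = 565.8 kN.
Bearing (20 mm plate, F_u = 450 MPa): end bolts L_c = 28 − 18/2 = 19, R_n = min(1.2×19×20×450, 2.4×16×20×450) = 205.2 kN/bolt; interior L_c = 52 − 18 = 34, R_n = 345.6 kN/bolt. φR_n = 0.75 × (2×205.2 + 6×345.6) = 1863.0 kN.
Tension rupture (net): A_n = (117 − 2×20)×20 = 1540 mm² (U = 1.0, A_e = A_n). φR_n = 0.75 × 450 × 1540 = 519.8 kN.
Tension yield (gross): A_g = 117×20 = 2340 mm². φR_n = 0.90 × 350 × 2340 = 737.1 kN.
Governing: min(565.8, 1863.0, 519.8, 737.1) = 519.8 kN → net-section rupture.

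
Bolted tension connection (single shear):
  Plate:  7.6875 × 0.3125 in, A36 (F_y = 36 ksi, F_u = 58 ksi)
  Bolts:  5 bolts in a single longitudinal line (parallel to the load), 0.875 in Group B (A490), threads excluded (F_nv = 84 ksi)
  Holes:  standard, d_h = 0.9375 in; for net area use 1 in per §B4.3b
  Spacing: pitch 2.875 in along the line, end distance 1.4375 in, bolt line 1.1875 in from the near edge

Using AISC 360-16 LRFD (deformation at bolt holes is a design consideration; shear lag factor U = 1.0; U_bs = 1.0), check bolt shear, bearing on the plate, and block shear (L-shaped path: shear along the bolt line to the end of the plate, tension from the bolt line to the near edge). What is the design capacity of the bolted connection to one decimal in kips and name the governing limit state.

74.8 kips (block shear governs)

Bolt shear: A_b = π(0.875)²/4 = 0.60132 in². φR_n = 0.75 × 84 × 0.60132 × 5 × 1 = 189.4 kips.
Bearing (0.3125 in plate, F_u = 58 ksi): end bolts L_c = 1.4375 − 0.9375/2 = 0.96875, R_n = min(1.2×0.96875×0.3125×58, 2.4×0.875×0.3125×58) = 21.07 kips/bolt; interior L_c = 2.875 − 0.9375 = 1.9375, R_n = 38.063 kips/bolt. φR_n = 0.75 × (1×21.07 + 4×38.063) = 130.0 kips.
Block shear: shear path 1×[1.4375+4×2.875] = 1×12.9375 in, A_gv = 4.043, A_nv = 1×(12.9375 − 4.5×1)×0.3125 = 2.6367 in²; tension to near edge: (1.1875 − 0.5×1)×0.3125 = 0.21484 in². R_n = min(0.6×58×2.6367, 0.6×36×4.043) + 1.0×58×0.21484 = min(91.757, 87.329) + 12.461 = 99.79 kips. φR_n = 0.75 × 99.79 = 74.8 kips.
Governing: min(189.4, 130.0, 74.8) = 74.8 kips → block shear.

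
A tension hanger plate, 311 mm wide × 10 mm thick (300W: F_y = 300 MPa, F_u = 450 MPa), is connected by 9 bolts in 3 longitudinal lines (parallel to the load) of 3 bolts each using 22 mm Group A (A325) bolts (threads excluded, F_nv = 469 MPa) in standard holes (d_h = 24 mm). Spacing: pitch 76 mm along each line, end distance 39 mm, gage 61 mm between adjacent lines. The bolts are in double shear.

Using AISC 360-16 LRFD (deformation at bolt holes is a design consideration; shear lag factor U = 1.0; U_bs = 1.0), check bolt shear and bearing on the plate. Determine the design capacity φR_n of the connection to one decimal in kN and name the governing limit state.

Bolt shear: A_b = π(22)²/4 = 380.13 mm². φR_n = 0.75 × 469 × 380.13 × 9 × 2 = 2406.8 kN.
Bearing (10 mm plate, F_u = 450 MPa): end bolts L_c = 39 − 24/2 = 27, R_n = min(1.2×27×10×450, 2.4×22×10×450) = 145.8 kN/bolt; interior L_c = 76 − 24 = 52, R_n = 237.6 kN/bolt. φR_n = 0.75 × (3×145.8 + 6×237.6) = 1397.3 kN.
Governing: min(2406.8, 1397.3) = 1397.3 kN → bearing.

1397.3 kN (bearing governs)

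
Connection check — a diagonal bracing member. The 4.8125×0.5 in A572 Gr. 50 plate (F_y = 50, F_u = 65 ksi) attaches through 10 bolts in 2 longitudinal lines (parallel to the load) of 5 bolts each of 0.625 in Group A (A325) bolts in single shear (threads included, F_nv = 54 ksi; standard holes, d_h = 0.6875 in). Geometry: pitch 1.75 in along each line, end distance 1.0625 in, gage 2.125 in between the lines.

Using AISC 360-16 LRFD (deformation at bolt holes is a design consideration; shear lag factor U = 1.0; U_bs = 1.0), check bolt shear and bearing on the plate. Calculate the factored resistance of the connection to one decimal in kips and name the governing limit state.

124.3 kips (bolt shear governs)

Bolt shear: A_b = π(0.625)²/4 = 0.3068 in². φR_n = 0.75 × 54 × 0.3068 × 10 × 1 = 124.3 kips.
Bearing (0.5 in plate, F_u = 65 ksi): end bolts L_c = 1.0625 − 0.6875/2 = 0.71875, R_n = min(1.2×0.71875×0.5×65, 2.4×0.625×0.5×65) = 28.031 kips/bolt; interior L_c = 1.75 − 0.6875 = 1.0625, R_n = 41.438 kips/bolt. φR_n = 0.75 × (2×28.031 + 8×41.438) = 290.7 kips.
Governing: min(124.3, 290.7) = 124.3 kips → bolt shear.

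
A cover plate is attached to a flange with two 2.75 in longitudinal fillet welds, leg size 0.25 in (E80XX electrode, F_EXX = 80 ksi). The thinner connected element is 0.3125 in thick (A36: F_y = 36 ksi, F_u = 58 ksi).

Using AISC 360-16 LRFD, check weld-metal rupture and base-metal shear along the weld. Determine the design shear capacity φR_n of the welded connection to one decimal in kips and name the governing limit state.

35.0 kips (weld metal governs)

Weld metal: throat = 0.707×0.25 = 0.17675 in, L = 2×2.75 = 5.5 in. φR_n = 0.75 × 0.6 × 80 × 0.17675 × 5.5 = 35.0 kips.
Base metal shear (0.3125 in plate): yield φR_n = 1.0×0.6×36×0.3125×5.5 = 37.1 kips; rupture φR_n = 0.75×0.6×58×0.3125×5.5 = 44.9 kips; take 37.1 kips (yield).
Governing: min(35.0, 37.1) = 35.0 kips → weld metal.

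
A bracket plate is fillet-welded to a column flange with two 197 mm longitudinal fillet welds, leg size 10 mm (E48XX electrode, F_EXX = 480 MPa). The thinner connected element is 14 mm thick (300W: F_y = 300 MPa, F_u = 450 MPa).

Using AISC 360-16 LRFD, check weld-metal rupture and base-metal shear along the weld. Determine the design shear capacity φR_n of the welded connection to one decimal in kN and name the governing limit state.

601.7 kN (weld metal governs)

Weld metal: throat = 0.707×10 = 7.07 mm, L = 2×197 = 394 mm. φR_n = 0.75 × 0.6 × 480 × 7.07 × 394 = 601.7 kN.
Base metal shear (14 mm plate): yield φR_n = 1.0×0.6×300×14×394 = 992.9 kN; rupture φR_n = 0.75×0.6×450×14×394 = 1117.0 kN; take 992.9 kN (yield).
Governing: min(601.7, 992.9) = 601.7 kN → weld metal.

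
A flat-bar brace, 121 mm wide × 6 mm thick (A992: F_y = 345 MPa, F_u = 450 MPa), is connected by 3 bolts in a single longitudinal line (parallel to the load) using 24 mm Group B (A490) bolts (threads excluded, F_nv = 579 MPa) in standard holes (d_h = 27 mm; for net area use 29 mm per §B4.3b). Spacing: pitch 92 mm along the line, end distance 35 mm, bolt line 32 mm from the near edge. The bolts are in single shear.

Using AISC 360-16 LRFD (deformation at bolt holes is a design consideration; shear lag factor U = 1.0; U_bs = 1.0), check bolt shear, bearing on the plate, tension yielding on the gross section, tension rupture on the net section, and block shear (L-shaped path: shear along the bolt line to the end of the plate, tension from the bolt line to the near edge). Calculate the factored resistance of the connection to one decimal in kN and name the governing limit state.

Bolt shear: A_b = π(24)²/4 = 452.39 mm². φR_n = 0.75 × 579 × 452.39 × 3 × 1 = 589.4 kN.
Bearing (6 mm plate, F_u = 450 MPa): end bolts L_c = 35 − 27/2 = 21.5, R_n = min(1.2×21.5×6×450, 2.4×24×6×450) = 69.66 kN/bolt; interior L_c = 92 − 27 = 65, R_n = 155.52 kN/bolt. φR_n = 0.75 × (1×69.66 + 2×155.52) = 285.5 kN.
Tension yield (gross): A_g = 121×6 = 726 mm². φR_n = 0.90 × 345 × 726 = 225.4 kN.
Tension rupture (net): A_n = (121 − 1×29)×6 = 552 mm² (U = 1.0, A_e = A_n). φR_n = 0.75 × 450 × 552 = 186.3 kN.
Block shear: shear path 1×[35+2×92] = 1×219 mm, A_gv = 1314, A_nv = 1×(219 − 2.5×29)×6 = 879 mm²; tension to near edge: (32 − 0.5×29)×6 = 105 mm². R_n = min(0.6×450×879, 0.6×345×1314) + 1.0×450×105 = min(237.33, 272) + 47.25 = 284.58 kN. φR_n = 0.75 × 284.58 = 213.4 kN.
Governing: min(589.4, 285.5, 225.4, 186.3, 213.4) = 186.3 kN → net-section rupture.

186.3 kN (net-section rupture governs)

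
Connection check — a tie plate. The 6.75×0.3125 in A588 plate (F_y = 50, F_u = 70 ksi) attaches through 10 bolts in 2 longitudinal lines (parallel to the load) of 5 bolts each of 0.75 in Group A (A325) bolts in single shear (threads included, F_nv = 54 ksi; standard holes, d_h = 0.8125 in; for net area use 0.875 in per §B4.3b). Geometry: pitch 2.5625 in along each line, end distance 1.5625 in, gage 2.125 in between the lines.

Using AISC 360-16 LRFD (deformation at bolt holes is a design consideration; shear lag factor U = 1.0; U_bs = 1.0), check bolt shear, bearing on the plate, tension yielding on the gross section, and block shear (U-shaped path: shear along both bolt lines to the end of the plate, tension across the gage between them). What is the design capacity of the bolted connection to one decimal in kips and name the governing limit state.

Bolt shear: A_b = π(0.75)²/4 = 0.44179 in². φR_n = 0.75 × 54 × 0.44179 × 10 × 1 = 178.9 kips.
Bearing (0.3125 in plate, F_u = 70 ksi): end bolts L_c = 1.5625 − 0.8125/2 = 1.15625, R_n = min(1.2×1.15625×0.3125×70, 2.4×0.75×0.3125×70) = 30.352 kips/bolt; interior L_c = 2.5625 − 0.8125 = 1.75, R_n = 39.375 kips/bolt. φR_n = 0.75 × (2×30.352 + 8×39.375) = 281.8 kips.
Tension yield (gross): A_g = 6.75×0.3125 = 2.1094 in². φR_n = 0.90 × 50 × 2.1094 = 94.9 kips.
Block shear: shear path 2×[1.5625+4×2.5625] = 2×11.8125 in, A_gv = 7.3828, A_nv = 2×(11.8125 − 4.5×0.875)×0.3125 = 4.9219 in²; tension across gage: (2.125 − 1×0.875)×0.3125 = 0.39063 in². R_n = min(0.6×70×4.9219, 0.6×50×7.3828) + 1.0×70×0.39063 = min(206.72, 221.48) + 27.344 = 234.06 kips. φR_n = 0.75 × 234.06 = 175.5 kips.
Governing: min(178.9, 281.8, 94.9, 175.5) = 94.9 kips → gross-section yield.

94.9 kips (gross-section yield governs)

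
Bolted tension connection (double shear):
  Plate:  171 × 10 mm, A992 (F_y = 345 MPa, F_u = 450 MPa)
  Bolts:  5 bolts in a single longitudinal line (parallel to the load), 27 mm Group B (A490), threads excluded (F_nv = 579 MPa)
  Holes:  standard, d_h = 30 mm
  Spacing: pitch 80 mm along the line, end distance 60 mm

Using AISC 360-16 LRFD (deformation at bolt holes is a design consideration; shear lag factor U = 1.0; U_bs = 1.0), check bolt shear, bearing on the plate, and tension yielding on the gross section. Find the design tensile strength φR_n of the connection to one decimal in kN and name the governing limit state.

Bolt shear: A_b = π(27)²/4 = 572.56 mm². φR_n = 0.75 × 579 × 572.56 × 5 × 2 = 2486.3 kN.
Bearing (10 mm plate, F_u = 450 MPa): end bolts L_c = 60 − 30/2 = 45, R_n = min(1.2×45×10×450, 2.4×27×10×450) = 243 kN/bolt; interior L_c = 80 − 30 = 50, R_n = 270 kN/bolt. φR_n = 0.75 × (1×243 + 4×270) = 992.3 kN.
Tension yield (gross): A_g = 171×10 = 1710 mm². φR_n = 0.90 × 345 × 1710 = 531.0 kN.
Governing: min(2486.3, 992.3, 531.0) = 531.0 kN → gross-section yield.

531.0 kN (gross-section yield governs)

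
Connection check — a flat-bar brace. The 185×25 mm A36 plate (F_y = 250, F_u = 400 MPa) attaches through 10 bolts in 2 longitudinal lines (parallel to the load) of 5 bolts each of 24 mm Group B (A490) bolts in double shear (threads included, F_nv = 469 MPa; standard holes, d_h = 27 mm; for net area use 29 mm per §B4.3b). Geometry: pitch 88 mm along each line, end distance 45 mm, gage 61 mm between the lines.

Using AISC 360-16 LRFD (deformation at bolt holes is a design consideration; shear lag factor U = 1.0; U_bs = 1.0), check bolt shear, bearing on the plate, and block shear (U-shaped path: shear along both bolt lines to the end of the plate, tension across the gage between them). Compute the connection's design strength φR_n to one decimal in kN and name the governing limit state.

2473.1 kN (block shear governs)

Bolt shear: A_b = π(24)²/4 = 452.39 mm². φR_n = 0.75 × 469 × 452.39 × 10 × 2 = 3182.6 kN.
Bearing (25 mm plate, F_u = 400 MPa): end bolts L_c = 45 − 27/2 = 31.5, R_n = min(1.2×31.5×25×400, 2.4×24×25×400) = 378 kN/bolt; interior L_c = 88 − 27 = 61, R_n = 576 kN/bolt. φR_n = 0.75 × (2×378 + 8×576) = 4023.0 kN.
Block shear: shear path 2×[45+4×88] = 2×397 mm, A_gv = 19850, A_nv = 2×(397 − 4.5×29)×25 = 13325 mm²; tension across gage: (61 − 1×29)×25 = 800 mm². R_n = min(0.6×400×13325, 0.6×250×19850) + 1.0×400×800 = min(3198, 2977.5) + 320 = 3297.5 kN. φR_n = 0.75 × 3297.5 = 2473.1 kN.
Governing: min(3182.6, 4023.0, 2473.1) = 2473.1 kN → block shear.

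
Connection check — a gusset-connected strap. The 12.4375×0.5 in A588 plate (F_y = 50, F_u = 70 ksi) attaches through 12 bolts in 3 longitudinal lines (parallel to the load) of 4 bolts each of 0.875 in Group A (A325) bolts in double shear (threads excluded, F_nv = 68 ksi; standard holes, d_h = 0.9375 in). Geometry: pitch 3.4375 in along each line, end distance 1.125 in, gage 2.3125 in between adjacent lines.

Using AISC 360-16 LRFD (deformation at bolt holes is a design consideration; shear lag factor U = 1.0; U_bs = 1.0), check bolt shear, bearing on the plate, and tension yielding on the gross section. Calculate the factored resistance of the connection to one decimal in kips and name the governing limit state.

279.8 kips (gross-section yield governs)

Bolt shear: A_b = π(0.875)²/4 = 0.60132 in². φR_n = 0.75 × 68 × 0.60132 × 12 × 2 = 736.0 kips.
Bearing (0.5 in plate, F_u = 70 ksi): end bolts L_c = 1.125 − 0.9375/2 = 0.65625, R_n = min(1.2×0.65625×0.5×70, 2.4×0.875×0.5×70) = 27.563 kips/bolt; interior L_c = 3.4375 − 0.9375 = 2.5, R_n = 73.5 kips/bolt. φR_n = 0.75 × (3×27.563 + 9×73.5) = 558.1 kips.
Tension yield (gross): A_g = 12.4375×0.5 = 6.2188 in². φR_n = 0.90 × 50 × 6.2188 = 279.8 kips.
Governing: min(736.0, 558.1, 279.8) = 279.8 kips → gross-section yield.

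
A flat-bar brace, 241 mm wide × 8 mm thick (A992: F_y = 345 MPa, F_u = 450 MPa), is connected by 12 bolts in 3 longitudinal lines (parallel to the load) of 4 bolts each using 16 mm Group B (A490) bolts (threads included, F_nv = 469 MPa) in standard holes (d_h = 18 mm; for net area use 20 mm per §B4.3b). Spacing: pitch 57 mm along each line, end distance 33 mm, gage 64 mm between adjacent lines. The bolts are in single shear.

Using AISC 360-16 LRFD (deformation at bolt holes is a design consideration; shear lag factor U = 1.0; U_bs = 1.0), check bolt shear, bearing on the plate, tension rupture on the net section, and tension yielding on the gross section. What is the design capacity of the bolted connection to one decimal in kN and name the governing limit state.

Bolt shear: A_b = π(16)²/4 = 201.06 mm². φR_n = 0.75 × 469 × 201.06 × 12 × 1 = 848.7 kN.
Bearing (8 mm plate, F_u = 450 MPa): end bolts L_c = 33 − 18/2 = 24, R_n = min(1.2×24×8×450, 2.4×16×8×450) = 103.68 kN/bolt; interior L_c = 57 − 18 = 39, R_n = 138.24 kN/bolt. φR_n = 0.75 × (3×103.68 + 9×138.24) = 1166.4 kN.
Tension rupture (net): A_n = (241 − 3×20)×8 = 1448 mm² (U = 1.0, A_e = A_n). φR_n = 0.75 × 450 × 1448 = 488.7 kN.
Tension yield (gross): A_g = 241×8 = 1928 mm². φR_n = 0.90 × 345 × 1928 = 598.6 kN.
Governing: min(848.7, 1166.4, 488.7, 598.6) = 488.7 kN → net-section rupture.

488.7 kN (net-section rupture governs)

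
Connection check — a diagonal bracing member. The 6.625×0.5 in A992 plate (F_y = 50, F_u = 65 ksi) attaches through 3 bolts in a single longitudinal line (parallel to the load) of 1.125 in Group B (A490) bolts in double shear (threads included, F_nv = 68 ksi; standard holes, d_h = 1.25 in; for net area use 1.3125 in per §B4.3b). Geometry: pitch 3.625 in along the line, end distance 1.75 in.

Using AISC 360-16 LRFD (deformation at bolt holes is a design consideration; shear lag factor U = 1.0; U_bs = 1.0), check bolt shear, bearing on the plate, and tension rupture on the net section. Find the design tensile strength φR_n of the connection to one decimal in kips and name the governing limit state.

129.5 kips (net-section rupture governs)

Bolt shear: A_b = π(1.125)²/4 = 0.99402 in². φR_n = 0.75 × 68 × 0.99402 × 3 × 2 = 304.2 kips.
Bearing (0.5 in plate, F_u = 65 ksi): end bolts L_c = 1.75 − 1.25/2 = 1.125, R_n = min(1.2×1.125×0.5×65, 2.4×1.125×0.5×65) = 43.875 kips/bolt; interior L_c = 3.625 − 1.25 = 2.375, R_n = 87.75 kips/bolt. φR_n = 0.75 × (1×43.875 + 2×87.75) = 164.5 kips.
Tension rupture (net): A_n = (6.625 − 1×1.3125)×0.5 = 2.6563 in² (U = 1.0, A_e = A_n). φR_n = 0.75 × 65 × 2.6563 = 129.5 kips.
Governing: min(304.2, 164.5, 129.5) = 129.5 kips → net-section rupture.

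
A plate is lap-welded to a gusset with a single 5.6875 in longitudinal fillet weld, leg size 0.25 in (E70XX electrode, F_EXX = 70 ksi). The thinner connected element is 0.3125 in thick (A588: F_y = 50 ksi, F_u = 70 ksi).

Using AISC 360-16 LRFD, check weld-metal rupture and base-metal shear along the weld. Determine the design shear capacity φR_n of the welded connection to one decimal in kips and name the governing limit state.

Weld metal: throat = 0.707×0.25 = 0.17675 in, L = 5.6875 in. φR_n = 0.75 × 0.6 × 70 × 0.17675 × 5.6875 = 31.7 kips.
Base metal shear (0.3125 in plate): yield φR_n = 1.0×0.6×50×0.3125×5.6875 = 53.3 kips; rupture φR_n = 0.75×0.6×70×0.3125×5.6875 = 56.0 kips; take 53.3 kips (yield).
Governing: min(31.7, 53.3) = 31.7 kips → weld metal.

31.7 kips (weld metal governs)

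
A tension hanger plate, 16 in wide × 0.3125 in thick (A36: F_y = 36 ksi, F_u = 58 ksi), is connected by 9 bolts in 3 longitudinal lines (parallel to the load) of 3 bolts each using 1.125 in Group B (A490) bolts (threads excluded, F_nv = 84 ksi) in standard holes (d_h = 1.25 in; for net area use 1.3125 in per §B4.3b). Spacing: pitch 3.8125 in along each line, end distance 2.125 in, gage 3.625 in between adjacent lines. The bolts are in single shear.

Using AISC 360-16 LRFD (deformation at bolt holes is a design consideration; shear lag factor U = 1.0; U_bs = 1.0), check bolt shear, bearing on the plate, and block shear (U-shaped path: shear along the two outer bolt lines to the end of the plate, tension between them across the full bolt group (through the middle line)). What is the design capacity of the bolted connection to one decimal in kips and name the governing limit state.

161.6 kips (block shear governs)

Bolt shear: A_b = π(1.125)²/4 = 0.99402 in². φR_n = 0.75 × 84 × 0.99402 × 9 × 1 = 563.6 kips.
Bearing (0.3125 in plate, F_u = 58 ksi): end bolts L_c = 2.125 − 1.25/2 = 1.5, R_n = min(1.2×1.5×0.3125×58, 2.4×1.125×0.3125×58) = 32.625 kips/bolt; interior L_c = 3.8125 − 1.25 = 2.5625, R_n = 48.938 kips/bolt. φR_n = 0.75 × (3×32.625 + 6×48.938) = 293.6 kips.
Block shear: shear path 2×[2.125+2×3.8125] = 2×9.75 in, A_gv = 6.0938, A_nv = 2×(9.75 − 2.5×1.3125)×0.3125 = 4.043 in²; tension across gage: (7.25 − 2×1.3125)×0.3125 = 1.4453 in². R_n = min(0.6×58×4.043, 0.6×36×6.0938) + 1.0×58×1.4453 = min(140.7, 131.63) + 83.827 = 215.46 kips. φR_n = 0.75 × 215.46 = 161.6 kips.
Governing: min(563.6, 293.6, 161.6) = 161.6 kips → block shear.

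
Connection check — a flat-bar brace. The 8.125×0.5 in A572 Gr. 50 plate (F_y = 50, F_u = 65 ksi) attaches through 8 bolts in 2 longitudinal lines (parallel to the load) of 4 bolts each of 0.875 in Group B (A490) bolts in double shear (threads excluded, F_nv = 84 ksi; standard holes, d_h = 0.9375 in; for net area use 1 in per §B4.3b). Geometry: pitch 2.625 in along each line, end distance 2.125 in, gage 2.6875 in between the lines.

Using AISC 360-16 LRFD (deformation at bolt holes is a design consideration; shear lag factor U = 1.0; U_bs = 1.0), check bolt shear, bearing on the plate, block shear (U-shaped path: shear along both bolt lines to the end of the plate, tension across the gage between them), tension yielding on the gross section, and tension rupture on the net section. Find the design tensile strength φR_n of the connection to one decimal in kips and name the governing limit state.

Bolt shear: A_b = π(0.875)²/4 = 0.60132 in². φR_n = 0.75 × 84 × 0.60132 × 8 × 2 = 606.1 kips.
Bearing (0.5 in plate, F_u = 65 ksi): end bolts L_c = 2.125 − 0.9375/2 = 1.65625, R_n = min(1.2×1.65625×0.5×65, 2.4×0.875×0.5×65) = 64.594 kips/bolt; interior L_c = 2.625 − 0.9375 = 1.6875, R_n = 65.813 kips/bolt. φR_n = 0.75 × (2×64.594 + 6×65.813) = 393.0 kips.
Block shear: shear path 2×[2.125+3×2.625] = 2×10 in, A_gv = 10, A_nv = 2×(10 − 3.5×1)×0.5 = 6.5 in²; tension across gage: (2.6875 − 1×1)×0.5 = 0.84375 in². R_n = min(0.6×65×6.5, 0.6×50×10) + 1.0×65×0.84375 = min(253.5, 300) + 54.844 = 308.34 kips. φR_n = 0.75 × 308.34 = 231.3 kips.
Tension yield (gross): A_g = 8.125×0.5 = 4.0625 in². φR_n = 0.90 × 50 × 4.0625 = 182.8 kips.
Tension rupture (net): A_n = (8.125 − 2×1)×0.5 = 3.0625 in² (U = 1.0, A_e = A_n). φR_n = 0.75 × 65 × 3.0625 = 149.3 kips.
Governing: min(606.1, 393.0, 231.3, 182.8, 149.3) = 149.3 kips → net-section rupture.

149.3 kips (net-section rupture governs)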